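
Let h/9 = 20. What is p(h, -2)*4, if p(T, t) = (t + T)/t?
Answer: -356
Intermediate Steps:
h = 180 (h = 9*20 = 180)
p(T, t) = (T + t)/t
p(h, -2)*4 = ((180 - 2)/(-2))*4 = -½*178*4 = -89*4 = -356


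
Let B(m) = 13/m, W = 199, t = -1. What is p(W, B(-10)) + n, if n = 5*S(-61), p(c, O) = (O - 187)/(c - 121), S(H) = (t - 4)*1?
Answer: -21383/780 ≈ -27.414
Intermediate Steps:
S(H) = -5 (S(H) = (-1 - 4)*1 = -5*1 = -5)
p(c, O) = (-187 + O)/(-121 + c)
n = -25 (n = 5*(-5) = -25)
p(W, B(-10)) + n = (-187 + 13/(-10))/(-121 + 199) - 25 = (-187 + 13*(-1/10))/78 - 25 = (-187 - 13/10)/78 - 25 = (1/78)*(-1883/10) - 25 = -1883/780 - 25 = -21383/780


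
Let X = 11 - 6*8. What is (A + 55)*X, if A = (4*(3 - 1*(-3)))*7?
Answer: -8251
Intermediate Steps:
A = 168 (A = (4*(3 + 3))*7 = (4*6)*7 = 24*7 = 168)
X = -37 (X = 11 - 48 = -37)
(A + 55)*X = (168 + 55)*(-37) = 223*(-37) = -8251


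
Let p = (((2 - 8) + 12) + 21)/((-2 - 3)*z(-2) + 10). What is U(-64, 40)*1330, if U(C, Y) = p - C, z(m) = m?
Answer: 173831/2 ≈ 86916.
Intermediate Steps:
p = 27/20 (p = (((2 - 8) + 12) + 21)/((-2 - 3)*(-2) + 10) = ((-6 + 12) + 21)/(-5*(-2) + 10) = (6 + 21)/(10 + 10) = 27/20 ≈ 1.3500)
U(C, Y) = 27/20 - C
U(-64, 40)*1330 = (27/20 - 1*(-64))*1330 = (27/20 + 64)*1330 = (1307/20)*1330 = 173831/2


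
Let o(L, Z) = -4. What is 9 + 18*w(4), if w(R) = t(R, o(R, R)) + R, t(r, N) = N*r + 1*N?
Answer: -279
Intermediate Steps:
t(r, N) = N + N*r (t(r, N) = N*r + N = N + N*r)
w(R) = -4 - 3*R (w(R) = -4*(1 + R) + R = (-4 - 4*R) + R = -4 - 3*R)
9 + 18*w(4) = 9 + 18*(-4 - 3*4) = 9 + 18*(-4 - 12) = 9 + 18*(-16) = 9 - 288 = -279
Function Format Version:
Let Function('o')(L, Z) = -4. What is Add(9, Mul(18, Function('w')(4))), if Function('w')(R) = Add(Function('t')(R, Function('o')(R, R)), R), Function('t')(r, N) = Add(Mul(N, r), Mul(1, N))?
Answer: -279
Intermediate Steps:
Function('t')(r, N) = Add(N, Mul(N, r)) (Function('t')(r, N) = Add(Mul(N, r), N) = Add(N, Mul(N, r)))
Function('w')(R) = Add(-4, Mul(-3, R)) (Function('w')(R) = Add(Mul(-4, Add(1, R)), R) = Add(Add(-4, Mul(-4, R)), R) = Add(-4, Mul(-3, R)))
Add(9, Mul(18, Function('w')(4))) = Add(9, Mul(18, Add(-4, Mul(-3, 4)))) = Add(9, Mul(18, Add(-4, -12))) = Add(9, Mul(18, -16)) = Add(9, -288) = -279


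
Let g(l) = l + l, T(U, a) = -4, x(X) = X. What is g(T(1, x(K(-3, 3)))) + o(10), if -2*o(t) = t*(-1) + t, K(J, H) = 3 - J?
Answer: -8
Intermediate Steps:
o(t) = 0 (o(t) = -(t*(-1) + t)/2 = -(-t + t)/2 = -½*0 = 0)
g(l) = 2*l
g(T(1, x(K(-3, 3)))) + o(10) = 2*(-4) + 0 = -8 + 0 = -8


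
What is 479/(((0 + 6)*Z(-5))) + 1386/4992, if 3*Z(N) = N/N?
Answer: 199495/832 ≈ 239.78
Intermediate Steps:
Z(N) = 1/3 (Z(N) = (N/N)/3 = (1/3)*1 = 1/3)
479/(((0 + 6)*Z(-5))) + 1386/4992 = 479/(((0 + 6)*(1/3))) + 1386/4992 = 479/((6*(1/3))) + 1386*(1/4992) = 479/2 + 231/832 = 199495/832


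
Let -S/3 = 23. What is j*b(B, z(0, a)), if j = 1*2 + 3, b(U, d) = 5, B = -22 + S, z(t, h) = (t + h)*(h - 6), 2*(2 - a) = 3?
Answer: 25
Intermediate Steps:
a = ½ (a = 2 - ½*3 = 2 - 3/2 = ½ ≈ 0.50000)
S = -69 (S = -3*23 = -69)
z(t, h) = (-6 + h)*(h + t) (z(t, h) = (h + t)*(-6 + h) = (-6 + h)*(h + t))
B = -91 (B = -22 - 69 = -91)
j = 5 (j = 2 + 3 = 5)
j*b(B, z(0, a)) = 5*5 = 25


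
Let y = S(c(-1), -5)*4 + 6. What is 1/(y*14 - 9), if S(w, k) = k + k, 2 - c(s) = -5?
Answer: -1/485 ≈ -0.0020619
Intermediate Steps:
c(s) = 7 (c(s) = 2 - 1*(-5) = 2 + 5 = 7)
S(w, k) = 2*k
y = -34 (y = (2*(-5))*4 + 6 = -10*4 + 6 = -40 + 6 = -34)
1/(y*14 - 9) = 1/(-34*14 - 9) = 1/(-476 - 9) = 1/(-485) = -1/485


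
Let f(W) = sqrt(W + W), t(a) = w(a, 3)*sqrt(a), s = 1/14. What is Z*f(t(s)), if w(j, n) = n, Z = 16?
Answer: 16*2**(1/4)*sqrt(3)*7**(3/4)/7 ≈ 20.261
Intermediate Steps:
s = 1/14 ≈ 0.071429
t(a) = 3*sqrt(a)
f(W) = sqrt(2)*sqrt(W) (f(W) = sqrt(2*W) = sqrt(2)*sqrt(W))
Z*f(t(s)) = 16*(sqrt(2)*sqrt(3*sqrt(1/14))) = 16*(sqrt(2)*sqrt(3*(sqrt(14)/14))) = 16*(sqrt(2)*sqrt(3*sqrt(14)/14)) = 16*(sqrt(2)*(14**(3/4)*(14*sqrt(3))/196)) = 16*(2**(1/4)*sqrt(3)*7**(3/4)/7) = 16*2**(1/4)*sqrt(3)*7**(3/4)/7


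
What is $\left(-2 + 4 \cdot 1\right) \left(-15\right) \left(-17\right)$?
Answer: $510$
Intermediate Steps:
$\left(-2 + 4 \cdot 1\right) \left(-15\right) \left(-17\right) = \left(-2 + 4\right) \left(-15\right) \left(-17\right) = 2 \left(-15\right) \left(-17\right) = \left(-30\right) \left(-17\right) = 510$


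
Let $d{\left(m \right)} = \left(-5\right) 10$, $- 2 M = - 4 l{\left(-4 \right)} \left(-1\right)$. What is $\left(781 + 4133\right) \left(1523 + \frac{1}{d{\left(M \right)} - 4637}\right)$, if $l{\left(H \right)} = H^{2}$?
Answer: $\frac{35077606200}{4687} \approx 7.484 \cdot 10^{6}$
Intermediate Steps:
$M = -32$ ($M = - \frac{- 4 \left(-4\right)^{2} \left(-1\right)}{2} = - \frac{\left(-4\right) 16 \left(-1\right)}{2} = - \frac{\left(-64\right) \left(-1\right)}{2} = \left(- \frac{1}{2}\right) 64 = -32$)
$d{\left(m \right)} = -50$
$\left(781 + 4133\right) \left(1523 + \frac{1}{d{\left(M \right)} - 4637}\right) = \left(781 + 4133\right) \left(1523 + \frac{1}{-50 - 4637}\right) = 4914 \left(1523 + \frac{1}{-4687}\right) = 4914 \left(1523 - \frac{1}{4687}\right) = 4914 \cdot \frac{7138300}{4687} = \frac{35077606200}{4687}$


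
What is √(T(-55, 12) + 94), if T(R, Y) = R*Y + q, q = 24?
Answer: I*√542 ≈ 23.281*I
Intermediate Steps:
T(R, Y) = 24 + R*Y (T(R, Y) = R*Y + 24 = 24 + R*Y)
√(T(-55, 12) + 94) = √((24 - 55*12) + 94) = √((24 - 660) + 94) = √(-636 + 94) = √(-542) = I*√542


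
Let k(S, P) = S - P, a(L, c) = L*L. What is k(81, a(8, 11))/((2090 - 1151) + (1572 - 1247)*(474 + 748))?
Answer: 1/23417 ≈ 4.2704e-5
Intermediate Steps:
a(L, c) = L²
k(81, a(8, 11))/((2090 - 1151) + (1572 - 1247)*(474 + 748)) = (81 - 1*8²)/((2090 - 1151) + (1572 - 1247)*(474 + 748)) = (81 - 1*64)/(939 + 325*1222) = (81 - 64)/(939 + 397150) = 17/398089 = 17*(1/398089) = 1/23417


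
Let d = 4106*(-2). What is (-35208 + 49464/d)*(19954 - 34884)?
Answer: 1079355242700/2053 ≈ 5.2575e+8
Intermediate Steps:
d = -8212
(-35208 + 49464/d)*(19954 - 34884) = (-35208 + 49464/(-8212))*(19954 - 34884) = (-35208 + 49464*(-1/8212))*(-14930) = (-35208 - 12366/2053)*(-14930) = -72294390/2053*(-14930) = 1079355242700/2053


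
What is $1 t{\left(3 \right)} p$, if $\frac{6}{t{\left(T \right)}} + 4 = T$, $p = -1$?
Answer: $6$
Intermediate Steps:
$t{\left(T \right)} = \frac{6}{-4 + T}$
$1 t{\left(3 \right)} p = 1 \frac{6}{-4 + 3} \left(-1\right) = 1 \frac{6}{-1} \left(-1\right) = 1 \cdot 6 \left(-1\right) \left(-1\right) = 1 \left(-6\right) \left(-1\right) = \left(-6\right) \left(-1\right) = 6$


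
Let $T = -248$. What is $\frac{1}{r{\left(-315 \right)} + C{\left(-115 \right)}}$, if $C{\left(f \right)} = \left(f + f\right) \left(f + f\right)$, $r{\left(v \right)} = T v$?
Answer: $\frac{1}{131020} \approx 7.6324 \cdot 10^{-6}$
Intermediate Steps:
$r{\left(v \right)} = - 248 v$
$C{\left(f \right)} = 4 f^{2}$ ($C{\left(f \right)} = 2 f 2 f = 4 f^{2}$)
$\frac{1}{r{\left(-315 \right)} + C{\left(-115 \right)}} = \frac{1}{\left(-248\right) \left(-315\right) + 4 \left(-115\right)^{2}} = \frac{1}{78120 + 4 \cdot 13225} = \frac{1}{78120 + 52900} = \frac{1}{131020}$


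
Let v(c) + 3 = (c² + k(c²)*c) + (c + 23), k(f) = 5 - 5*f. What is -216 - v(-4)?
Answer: -548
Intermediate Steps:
v(c) = 20 + c + c² + c*(5 - 5*c²) (v(c) = -3 + ((c² + (5 - 5*c²)*c) + (c + 23)) = -3 + ((c² + c*(5 - 5*c²)) + (23 + c)) = -3 + (23 + c + c² + c*(5 - 5*c²)) = 20 + c + c² + c*(5 - 5*c²))
-216 - v(-4) = -216 - (20 + (-4)² - 5*(-4)³ + 6*(-4)) = -216 - (20 + 16 - 5*(-64) - 24) = -216 - (20 + 16 + 320 - 24) = -216 - 1*332 = -216 - 332 = -548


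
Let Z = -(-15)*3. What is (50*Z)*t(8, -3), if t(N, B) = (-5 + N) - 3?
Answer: 0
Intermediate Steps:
Z = 45 (Z = -1*(-45) = 45)
t(N, B) = -8 + N
(50*Z)*t(8, -3) = (50*45)*(-8 + 8) = 2250*0 = 0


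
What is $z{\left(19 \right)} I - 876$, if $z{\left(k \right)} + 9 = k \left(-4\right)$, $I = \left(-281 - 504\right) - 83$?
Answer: $72904$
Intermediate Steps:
$I = -868$ ($I = -785 - 83 = -868$)
$z{\left(k \right)} = -9 - 4 k$ ($z{\left(k \right)} = -9 + k \left(-4\right) = -9 - 4 k$)
$z{\left(19 \right)} I - 876 = \left(-9 - 76\right) \left(-868\right) - 876 = \left(-85\right) \left(-868\right) - 876 = 73780 - 876 = 72904$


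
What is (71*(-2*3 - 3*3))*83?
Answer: -88395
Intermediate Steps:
(71*(-2*3 - 3*3))*83 = (71*(-6 - 9))*83 = (71*(-15))*83 = -1065*83 = -88395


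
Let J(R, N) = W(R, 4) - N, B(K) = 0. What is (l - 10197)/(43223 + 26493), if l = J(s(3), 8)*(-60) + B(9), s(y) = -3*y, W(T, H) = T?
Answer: -9177/69716 ≈ -0.13163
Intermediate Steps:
J(R, N) = R - N
l = 1020 (l = (-3*3 - 1*8)*(-60) + 0 = (-9 - 8)*(-60) + 0 = -17*(-60) + 0 = 1020 + 0 = 1020)
(l - 10197)/(43223 + 26493) = (1020 - 10197)/(43223 + 26493) = -9177/69716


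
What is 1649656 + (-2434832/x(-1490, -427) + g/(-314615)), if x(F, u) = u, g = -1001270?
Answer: 6353778494110/3838303 ≈ 1.6554e+6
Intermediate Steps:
1649656 + (-2434832/x(-1490, -427) + g/(-314615)) = 1649656 + (-2434832/(-427) - 1001270/(-314615)) = 1649656 + (-2434832*(-1/427) - 1001270*(-1/314615)) = 1649656 + (2434832/427 + 200254/62923) = 1649656 + 21898920342/3838303 = 6353778494110/3838303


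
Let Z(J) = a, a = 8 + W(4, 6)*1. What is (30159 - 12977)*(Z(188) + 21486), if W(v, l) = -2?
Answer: 369275544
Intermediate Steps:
a = 6 (a = 8 - 2*1 = 8 - 2 = 6)
Z(J) = 6
(30159 - 12977)*(Z(188) + 21486) = (30159 - 12977)*(6 + 21486) = 17182*21492 = 369275544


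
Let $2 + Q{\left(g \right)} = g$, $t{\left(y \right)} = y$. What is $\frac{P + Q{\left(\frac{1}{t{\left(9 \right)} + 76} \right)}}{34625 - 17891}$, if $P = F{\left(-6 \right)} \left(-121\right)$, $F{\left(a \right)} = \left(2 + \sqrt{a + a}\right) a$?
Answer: $\frac{123251}{1422390} + \frac{242 i \sqrt{3}}{2789} \approx 0.086651 + 0.15029 i$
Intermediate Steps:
$F{\left(a \right)} = a \left(2 + \sqrt{2} \sqrt{a}\right)$ ($F{\left(a \right)} = \left(2 + \sqrt{2 a}\right) a = \left(2 + \sqrt{2} \sqrt{a}\right) a = a \left(2 + \sqrt{2} \sqrt{a}\right)$)
$P = 1452 + 1452 i \sqrt{3}$ ($P = \left(2 \left(-6\right) + \sqrt{2} \left(-6\right)^{\frac{3}{2}}\right) \left(-121\right) = \left(-12 + \sqrt{2} \left(- 6 i \sqrt{6}\right)\right) \left(-121\right) = \left(-12 - 12 i \sqrt{3}\right) \left(-121\right) = 1452 + 1452 i \sqrt{3} \approx 1452.0 + 2514.9 i$)
$Q{\left(g \right)} = -2 + g$
$\frac{P + Q{\left(\frac{1}{t{\left(9 \right)} + 76} \right)}}{34625 - 17891} = \frac{\left(1452 + 1452 i \sqrt{3}\right) - \left(2 - \frac{1}{9 + 76}\right)}{34625 - 17891} = \frac{\left(1452 + 1452 i \sqrt{3}\right) - \left(2 - \frac{1}{85}\right)}{16734} = \left(\left(1452 + 1452 i \sqrt{3}\right) + \left(-2 + \frac{1}{85}\right)\right) \frac{1}{16734} = \left(\left(1452 + 1452 i \sqrt{3}\right) - \frac{169}{85}\right) \frac{1}{16734} = \left(\frac{123251}{85} + 1452 i \sqrt{3}\right) \frac{1}{16734} = \frac{123251}{1422390} + \frac{242 i \sqrt{3}}{2789}$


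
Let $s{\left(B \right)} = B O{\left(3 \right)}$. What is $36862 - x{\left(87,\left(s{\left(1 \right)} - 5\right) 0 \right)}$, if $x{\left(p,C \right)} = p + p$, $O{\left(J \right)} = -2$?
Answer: $36688$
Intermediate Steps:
$s{\left(B \right)} = - 2 B$ ($s{\left(B \right)} = B \left(-2\right) = - 2 B$)
$x{\left(p,C \right)} = 2 p$
$36862 - x{\left(87,\left(s{\left(1 \right)} - 5\right) 0 \right)} = 36862 - 2 \cdot 87 = 36862 - 174 = 36688$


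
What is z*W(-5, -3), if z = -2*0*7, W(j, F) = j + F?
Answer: 0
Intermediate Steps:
W(j, F) = F + j
z = 0 (z = 0*7 = 0)
z*W(-5, -3) = 0*(-3 - 5) = 0*(-8) = 0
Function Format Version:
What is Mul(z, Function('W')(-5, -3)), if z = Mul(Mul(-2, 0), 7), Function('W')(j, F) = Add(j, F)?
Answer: 0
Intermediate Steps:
Function('W')(j, F) = Add(F, j)
z = 0 (z = Mul(0, 7) = 0)
Mul(z, Function('W')(-5, -3)) = Mul(0, Add(-3, -5)) = Mul(0, -8) = 0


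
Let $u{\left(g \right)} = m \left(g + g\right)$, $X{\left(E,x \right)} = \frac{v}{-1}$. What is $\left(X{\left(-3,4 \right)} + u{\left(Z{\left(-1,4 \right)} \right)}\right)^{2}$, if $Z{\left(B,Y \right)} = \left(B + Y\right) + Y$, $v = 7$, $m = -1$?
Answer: $441$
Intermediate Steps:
$Z{\left(B,Y \right)} = B + 2 Y$
$X{\left(E,x \right)} = -7$ ($X{\left(E,x \right)} = \frac{7}{-1} = 7 \left(-1\right) = -7$)
$u{\left(g \right)} = - 2 g$ ($u{\left(g \right)} = - (g + g) = - 2 g$)
$\left(X{\left(-3,4 \right)} + u{\left(Z{\left(-1,4 \right)} \right)}\right)^{2} = \left(-7 - 2 \left(-1 + 2 \cdot 4\right)\right)^{2} = \left(-7 - 2 \left(-1 + 8\right)\right)^{2} = \left(-7 - 14\right)^{2} = \left(-21\right)^{2} = 441$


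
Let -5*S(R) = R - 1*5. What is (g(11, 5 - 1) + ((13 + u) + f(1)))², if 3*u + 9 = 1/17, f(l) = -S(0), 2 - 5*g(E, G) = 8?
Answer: 3976036/65025 ≈ 61.146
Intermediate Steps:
S(R) = 1 - R/5 (S(R) = -(R - 1*5)/5 = -(R - 5)/5 = -(-5 + R)/5 = 1 - R/5)
g(E, G) = -6/5 (g(E, G) = ⅖ - ⅕*8 = ⅖ - 8/5 = -6/5)
f(l) = -1 (f(l) = -(1 - ⅕*0) = -(1 + 0) = -1*1 = -1)
u = -152/51 (u = -3 + (⅓)/17 = -3 + (⅓)*(1/17) = -3 + 1/51 = -152/51 ≈ -2.9804)
(g(11, 5 - 1) + ((13 + u) + f(1)))² = (-6/5 + ((13 - 152/51) - 1))² = (-6/5 + (511/51 - 1))² = (-6/5 + 460/51)² = (1994/255)² = 3976036/65025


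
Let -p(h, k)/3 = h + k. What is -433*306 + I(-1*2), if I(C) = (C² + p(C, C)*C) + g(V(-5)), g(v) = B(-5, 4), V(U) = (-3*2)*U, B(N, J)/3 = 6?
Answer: -132500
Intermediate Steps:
B(N, J) = 18 (B(N, J) = 3*6 = 18)
V(U) = -6*U
g(v) = 18
p(h, k) = -3*h - 3*k (p(h, k) = -3*(h + k) = -3*h - 3*k)
I(C) = 18 - 5*C² (I(C) = (C² + (-3*C - 3*C)*C) + 18 = (C² + (-6*C)*C) + 18 = (C² - 6*C²) + 18 = -5*C² + 18 = 18 - 5*C²)
-433*306 + I(-1*2) = -433*306 + (18 - 5*(-1*2)²) = -132498 + (18 - 5*(-2)²) = -132498 + (18 - 5*4) = -132498 + (18 - 20) = -132498 - 2 = -132500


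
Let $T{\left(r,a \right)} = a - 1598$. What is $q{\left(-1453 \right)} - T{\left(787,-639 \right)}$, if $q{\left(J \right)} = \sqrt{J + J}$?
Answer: $2237 + i \sqrt{2906} \approx 2237.0 + 53.907 i$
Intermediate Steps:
$T{\left(r,a \right)} = -1598 + a$
$q{\left(J \right)} = \sqrt{2} \sqrt{J}$ ($q{\left(J \right)} = \sqrt{2 J} = \sqrt{2} \sqrt{J}$)
$q{\left(-1453 \right)} - T{\left(787,-639 \right)} = \sqrt{2} \sqrt{-1453} - \left(-1598 - 639\right) = \sqrt{2} i \sqrt{1453} - -2237 = i \sqrt{2906} + 2237 = 2237 + i \sqrt{2906}$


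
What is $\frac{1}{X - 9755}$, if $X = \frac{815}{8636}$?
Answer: $- \frac{8636}{84243365} \approx -0.00010251$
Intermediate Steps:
$X = \frac{815}{8636}$ ($X = 815 \cdot \frac{1}{8636} = \frac{815}{8636} \approx 0.094372$)
$\frac{1}{X - 9755} = \frac{1}{\frac{815}{8636} - 9755} = \frac{1}{- \frac{84243365}{8636}} = - \frac{8636}{84243365}$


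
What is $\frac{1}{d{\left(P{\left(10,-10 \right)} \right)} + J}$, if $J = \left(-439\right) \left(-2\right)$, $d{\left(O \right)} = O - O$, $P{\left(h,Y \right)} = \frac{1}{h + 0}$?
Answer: $\frac{1}{878} \approx 0.001139$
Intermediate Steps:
$P{\left(h,Y \right)} = \frac{1}{h}$
$d{\left(O \right)} = 0$
$J = 878$
$\frac{1}{d{\left(P{\left(10,-10 \right)} \right)} + J} = \frac{1}{0 + 878} = \frac{1}{878}$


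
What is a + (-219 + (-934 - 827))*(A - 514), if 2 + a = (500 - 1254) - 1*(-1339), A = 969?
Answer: -900317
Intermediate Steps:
a = 583 (a = -2 + ((500 - 1254) - 1*(-1339)) = -2 + (-754 + 1339) = -2 + 585 = 583)
a + (-219 + (-934 - 827))*(A - 514) = 583 + (-219 + (-934 - 827))*(969 - 514) = 583 + (-219 - 1761)*455 = 583 - 1980*455 = 583 - 900900 = -900317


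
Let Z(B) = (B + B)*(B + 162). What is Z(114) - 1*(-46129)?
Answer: 109057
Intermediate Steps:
Z(B) = 2*B*(162 + B) (Z(B) = (2*B)*(162 + B) = 2*B*(162 + B))
Z(114) - 1*(-46129) = 2*114*(162 + 114) - 1*(-46129) = 2*114*276 + 46129 = 62928 + 46129 = 109057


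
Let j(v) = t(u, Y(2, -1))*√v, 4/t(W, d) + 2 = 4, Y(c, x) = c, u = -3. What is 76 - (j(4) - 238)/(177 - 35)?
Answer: 5513/71 ≈ 77.648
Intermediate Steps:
t(W, d) = 2 (t(W, d) = 4/(-2 + 4) = 4/2 = 4*(½) = 2)
j(v) = 2*√v
76 - (j(4) - 238)/(177 - 35) = 76 - (2*√4 - 238)/(177 - 35) = 76 - (2*2 - 238)/142 = 76 - (4 - 238)/142 = 76 - (-234)/142 = 76 - 1*(-117/71) = 76 + 117/71 = 5513/71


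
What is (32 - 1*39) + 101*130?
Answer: 13123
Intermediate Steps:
(32 - 1*39) + 101*130 = (32 - 39) + 13130 = -7 + 13130 = 13123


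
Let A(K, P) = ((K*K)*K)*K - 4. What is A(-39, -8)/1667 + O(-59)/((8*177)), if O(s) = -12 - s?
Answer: 3275905141/2360472 ≈ 1387.8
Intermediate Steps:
A(K, P) = -4 + K⁴ (A(K, P) = (K²*K)*K - 4 = K³*K - 4 = K⁴ - 4 = -4 + K⁴)
A(-39, -8)/1667 + O(-59)/((8*177)) = (-4 + (-39)⁴)/1667 + (-12 - 1*(-59))/((8*177)) = (-4 + 2313441)*(1/1667) + (-12 + 59)/1416 = 2313437*(1/1667) + 47*(1/1416) = 2313437/1667 + 47/1416 = 3275905141/2360472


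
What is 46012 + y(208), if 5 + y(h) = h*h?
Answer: 89271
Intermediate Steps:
y(h) = -5 + h**2 (y(h) = -5 + h*h = -5 + h**2)
46012 + y(208) = 46012 + (-5 + 208**2) = 46012 + (-5 + 43264) = 46012 + 43259 = 89271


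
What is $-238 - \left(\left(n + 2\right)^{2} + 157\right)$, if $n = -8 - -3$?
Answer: $-404$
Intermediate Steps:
$n = -5$ ($n = -8 + 3 = -5$)
$-238 - \left(\left(n + 2\right)^{2} + 157\right) = -238 - \left(\left(-5 + 2\right)^{2} + 157\right) = -238 - \left(\left(-3\right)^{2} + 157\right) = -238 - \left(9 + 157\right) = -238 - 166 = -404$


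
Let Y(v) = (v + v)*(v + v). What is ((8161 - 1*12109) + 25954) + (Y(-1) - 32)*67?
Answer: 20130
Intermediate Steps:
Y(v) = 4*v² (Y(v) = (2*v)*(2*v) = 4*v²)
((8161 - 1*12109) + 25954) + (Y(-1) - 32)*67 = ((8161 - 1*12109) + 25954) + (4*(-1)² - 32)*67 = ((8161 - 12109) + 25954) + (4*1 - 32)*67 = (-3948 + 25954) + (4 - 32)*67 = 22006 - 28*67 = 22006 - 1876 = 20130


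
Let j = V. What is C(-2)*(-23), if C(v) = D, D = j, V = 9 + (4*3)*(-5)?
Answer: 1173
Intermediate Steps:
V = -51 (V = 9 + 12*(-5) = 9 - 60 = -51)
j = -51
D = -51
C(v) = -51
C(-2)*(-23) = -51*(-23) = 1173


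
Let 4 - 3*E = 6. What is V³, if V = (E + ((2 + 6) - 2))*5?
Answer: 512000/27 ≈ 18963.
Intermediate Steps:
E = -⅔ (E = 4/3 - ⅓*6 = 4/3 - 2 = -⅔ ≈ -0.66667)
V = 80/3 (V = (-⅔ + ((2 + 6) - 2))*5 = (-⅔ + (8 - 2))*5 = (-⅔ + 6)*5 = (16/3)*5 = 80/3 ≈ 26.667)
V³ = (80/3)³ = 512000/27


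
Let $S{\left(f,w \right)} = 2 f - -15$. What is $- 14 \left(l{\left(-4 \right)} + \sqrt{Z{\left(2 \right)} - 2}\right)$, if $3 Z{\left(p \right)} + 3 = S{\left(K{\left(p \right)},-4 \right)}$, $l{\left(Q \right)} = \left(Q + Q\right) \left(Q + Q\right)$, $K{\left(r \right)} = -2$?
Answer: $-896 - \frac{14 \sqrt{6}}{3} \approx -907.43$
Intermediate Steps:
$S{\left(f,w \right)} = 15 + 2 f$ ($S{\left(f,w \right)} = 2 f + 15 = 15 + 2 f$)
$l{\left(Q \right)} = 4 Q^{2}$ ($l{\left(Q \right)} = 2 Q 2 Q = 4 Q^{2}$)
$Z{\left(p \right)} = \frac{8}{3}$ ($Z{\left(p \right)} = -1 + \frac{15 + 2 \left(-2\right)}{3} = -1 + \frac{15 - 4}{3} = -1 + \frac{1}{3} \cdot 11 = -1 + \frac{11}{3} = \frac{8}{3}$)
$- 14 \left(l{\left(-4 \right)} + \sqrt{Z{\left(2 \right)} - 2}\right) = - 14 \left(4 \left(-4\right)^{2} + \sqrt{\frac{8}{3} - 2}\right) = - 14 \left(4 \cdot 16 + \sqrt{\frac{2}{3}}\right) = - 14 \left(64 + \frac{\sqrt{6}}{3}\right) = -896 - \frac{14 \sqrt{6}}{3}$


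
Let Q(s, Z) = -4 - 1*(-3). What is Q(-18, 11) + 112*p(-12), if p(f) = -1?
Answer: -113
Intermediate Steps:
Q(s, Z) = -1 (Q(s, Z) = -4 + 3 = -1)
Q(-18, 11) + 112*p(-12) = -1 + 112*(-1) = -1 - 112 = -113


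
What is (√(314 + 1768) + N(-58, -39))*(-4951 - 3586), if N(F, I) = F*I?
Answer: -19310694 - 8537*√2082 ≈ -1.9700e+7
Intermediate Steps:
(√(314 + 1768) + N(-58, -39))*(-4951 - 3586) = (√(314 + 1768) - 58*(-39))*(-4951 - 3586) = (√2082 + 2262)*(-8537) = (2262 + √2082)*(-8537) = -19310694 - 8537*√2082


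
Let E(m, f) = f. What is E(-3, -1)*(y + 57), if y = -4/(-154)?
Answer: -4391/77 ≈ -57.026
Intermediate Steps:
y = 2/77 (y = -4*(-1/154) = 2/77 ≈ 0.025974)
E(-3, -1)*(y + 57) = -(2/77 + 57) = -1*4391/77 = -4391/77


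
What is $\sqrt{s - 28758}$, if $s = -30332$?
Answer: $i \sqrt{59090} \approx 243.08 i$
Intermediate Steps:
$\sqrt{s - 28758} = \sqrt{-30332 - 28758} = \sqrt{-59090} = i \sqrt{59090}$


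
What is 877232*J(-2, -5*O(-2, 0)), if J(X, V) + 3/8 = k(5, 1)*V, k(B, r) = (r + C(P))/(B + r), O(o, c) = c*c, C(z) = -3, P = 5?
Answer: -328962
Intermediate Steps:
O(o, c) = c²
k(B, r) = (-3 + r)/(B + r) (k(B, r) = (r - 3)/(B + r) = (-3 + r)/(B + r))
J(X, V) = -3/8 - V/3 (J(X, V) = -3/8 + ((-3 + 1)/(5 + 1))*V = -3/8 + (-2/6)*V = -3/8 + ((⅙)*(-2))*V = -3/8 - V/3)
877232*J(-2, -5*O(-2, 0)) = 877232*(-3/8 - (-5)*0²/3) = 877232*(-3/8 - (-5)*0/3) = 877232*(-3/8 - ⅓*0) = 877232*(-3/8 + 0) = 877232*(-3/8) = -328962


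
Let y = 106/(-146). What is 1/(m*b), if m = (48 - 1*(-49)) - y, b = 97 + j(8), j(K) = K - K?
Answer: 73/691998 ≈ 0.00010549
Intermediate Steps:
j(K) = 0
y = -53/73 (y = 106*(-1/146) = -53/73 ≈ -0.72603)
b = 97 (b = 97 + 0 = 97)
m = 7134/73 (m = (48 - 1*(-49)) - 1*(-53/73) = (48 + 49) + 53/73 = 97 + 53/73 = 7134/73 ≈ 97.726)
1/(m*b) = 1/((7134/73)*97) = 1/(691998/73) = 73/691998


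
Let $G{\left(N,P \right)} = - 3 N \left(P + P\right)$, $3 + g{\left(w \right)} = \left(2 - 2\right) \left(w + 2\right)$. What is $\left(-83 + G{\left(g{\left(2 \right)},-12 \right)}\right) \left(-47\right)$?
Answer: $14053$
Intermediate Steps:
$g{\left(w \right)} = -3$ ($g{\left(w \right)} = -3 + \left(2 - 2\right) \left(w + 2\right) = -3 + 0 \left(2 + w\right) = -3 + 0 = -3$)
$G{\left(N,P \right)} = - 6 N P$ ($G{\left(N,P \right)} = - 3 N 2 P = - 6 N P$)
$\left(-83 + G{\left(g{\left(2 \right)},-12 \right)}\right) \left(-47\right) = \left(-83 - \left(-18\right) \left(-12\right)\right) \left(-47\right) = \left(-83 - 216\right) \left(-47\right) = \left(-299\right) \left(-47\right) = 14053$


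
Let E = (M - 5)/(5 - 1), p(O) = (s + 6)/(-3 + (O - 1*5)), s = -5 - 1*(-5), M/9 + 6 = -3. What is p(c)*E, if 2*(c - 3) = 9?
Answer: 258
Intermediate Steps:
M = -81 (M = -54 + 9*(-3) = -54 - 27 = -81)
c = 15/2 (c = 3 + (½)*9 = 3 + 9/2 = 15/2 ≈ 7.5000)
s = 0 (s = -5 + 5 = 0)
p(O) = 6/(-8 + O) (p(O) = (0 + 6)/(-3 + (O - 1*5)) = 6/(-3 + (O - 5)) = 6/(-3 + (-5 + O)) = 6/(-8 + O))
E = -43/2 (E = (-81 - 5)/(5 - 1) = -86/4 = -86*¼ = -43/2 ≈ -21.500)
p(c)*E = (6/(-8 + 15/2))*(-43/2) = (6/(-½))*(-43/2) = (6*(-2))*(-43/2) = -12*(-43/2) = 258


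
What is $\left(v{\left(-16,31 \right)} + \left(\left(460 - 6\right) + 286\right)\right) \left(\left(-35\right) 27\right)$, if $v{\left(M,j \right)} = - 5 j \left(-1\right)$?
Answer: $-845775$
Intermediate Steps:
$v{\left(M,j \right)} = 5 j$
$\left(v{\left(-16,31 \right)} + \left(\left(460 - 6\right) + 286\right)\right) \left(\left(-35\right) 27\right) = \left(5 \cdot 31 + \left(\left(460 - 6\right) + 286\right)\right) \left(\left(-35\right) 27\right) = \left(155 + \left(454 + 286\right)\right) \left(-945\right) = \left(155 + 740\right) \left(-945\right) = 895 \left(-945\right) = -845775$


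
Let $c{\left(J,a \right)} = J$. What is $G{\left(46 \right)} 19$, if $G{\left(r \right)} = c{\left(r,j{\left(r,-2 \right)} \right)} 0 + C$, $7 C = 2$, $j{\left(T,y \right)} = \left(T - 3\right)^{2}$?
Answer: $\frac{38}{7} \approx 5.4286$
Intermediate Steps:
$j{\left(T,y \right)} = \left(-3 + T\right)^{2}$
$C = \frac{2}{7}$ ($C = \frac{1}{7} \cdot 2 = \frac{2}{7} \approx 0.28571$)
$G{\left(r \right)} = \frac{2}{7}$ ($G{\left(r \right)} = r 0 + \frac{2}{7} = 0 + \frac{2}{7} = \frac{2}{7}$)
$G{\left(46 \right)} 19 = \frac{2}{7} \cdot 19 = \frac{38}{7}$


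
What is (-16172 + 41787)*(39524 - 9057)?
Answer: 780412205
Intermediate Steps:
(-16172 + 41787)*(39524 - 9057) = 25615*30467 = 780412205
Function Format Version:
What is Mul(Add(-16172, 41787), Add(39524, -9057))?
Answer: 780412205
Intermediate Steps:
Mul(Add(-16172, 41787), Add(39524, -9057)) = Mul(25615, 30467) = 780412205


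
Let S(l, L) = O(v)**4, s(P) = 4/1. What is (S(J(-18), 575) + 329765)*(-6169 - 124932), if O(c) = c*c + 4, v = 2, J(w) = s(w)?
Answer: -43769510961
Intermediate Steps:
s(P) = 4 (s(P) = 4*1 = 4)
J(w) = 4
O(c) = 4 + c**2 (O(c) = c**2 + 4 = 4 + c**2)
S(l, L) = 4096 (S(l, L) = (4 + 2**2)**4 = (4 + 4)**4 = 8**4 = 4096)
(S(J(-18), 575) + 329765)*(-6169 - 124932) = (4096 + 329765)*(-6169 - 124932) = 333861*(-131101) = -43769510961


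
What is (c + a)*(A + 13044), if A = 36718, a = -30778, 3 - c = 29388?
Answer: -2993831206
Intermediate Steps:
c = -29385 (c = 3 - 1*29388 = 3 - 29388 = -29385)
(c + a)*(A + 13044) = (-29385 - 30778)*(36718 + 13044) = -60163*49762 = -2993831206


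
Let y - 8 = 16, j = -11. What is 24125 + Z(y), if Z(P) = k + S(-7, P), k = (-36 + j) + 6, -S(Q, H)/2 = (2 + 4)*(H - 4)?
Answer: 23844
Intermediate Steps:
y = 24 (y = 8 + 16 = 24)
S(Q, H) = 48 - 12*H (S(Q, H) = -2*(2 + 4)*(H - 4) = -12*(-4 + H) = -2*(-24 + 6*H) = 48 - 12*H)
k = -41 (k = (-36 - 11) + 6 = -47 + 6 = -41)
Z(P) = 7 - 12*P (Z(P) = -41 + (48 - 12*P) = 7 - 12*P)
24125 + Z(y) = 24125 + (7 - 12*24) = 24125 + (7 - 288) = 24125 - 281 = 23844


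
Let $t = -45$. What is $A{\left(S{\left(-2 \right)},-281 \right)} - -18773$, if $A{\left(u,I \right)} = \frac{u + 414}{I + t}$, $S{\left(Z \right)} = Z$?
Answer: $\frac{3059793}{163} \approx 18772.0$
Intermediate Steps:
$A{\left(u,I \right)} = \frac{414 + u}{-45 + I}$ ($A{\left(u,I \right)} = \frac{u + 414}{I - 45} = \frac{414 + u}{-45 + I}$)
$A{\left(S{\left(-2 \right)},-281 \right)} - -18773 = \frac{414 - 2}{-45 - 281} - -18773 = \frac{1}{-326} \cdot 412 + 18773 = \left(- \frac{1}{326}\right) 412 + 18773 = - \frac{206}{163} + 18773 = \frac{3059793}{163}$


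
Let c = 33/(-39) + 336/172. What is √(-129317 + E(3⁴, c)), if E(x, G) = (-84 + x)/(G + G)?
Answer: I*√198199000274/1238 ≈ 359.61*I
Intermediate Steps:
c = 619/559 (c = 33*(-1/39) + 336*(1/172) = -11/13 + 84/43 = 619/559 ≈ 1.1073)
E(x, G) = (-84 + x)/(2*G) (E(x, G) = (-84 + x)/((2*G)) = (-84 + x)*(1/(2*G)) = (-84 + x)/(2*G))
√(-129317 + E(3⁴, c)) = √(-129317 + (-84 + 3⁴)/(2*(619/559))) = √(-129317 + (½)*(559/619)*(-84 + 81)) = √(-129317 + (½)*(559/619)*(-3)) = √(-129317 - 1677/1238) = √(-160096123/1238) = I*√198199000274/1238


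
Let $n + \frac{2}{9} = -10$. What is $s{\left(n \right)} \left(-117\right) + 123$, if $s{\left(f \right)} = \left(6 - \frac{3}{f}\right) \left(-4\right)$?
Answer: $\frac{70572}{23} \approx 3068.3$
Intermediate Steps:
$n = - \frac{92}{9}$ ($n = - \frac{2}{9} - 10 = - \frac{92}{9} \approx -10.222$)
$s{\left(f \right)} = -24 + \frac{12}{f}$
$s{\left(n \right)} \left(-117\right) + 123 = \left(-24 + \frac{12}{- \frac{92}{9}}\right) \left(-117\right) + 123 = \left(-24 + 12 \left(- \frac{9}{92}\right)\right) \left(-117\right) + 123 = \left(-24 - \frac{27}{23}\right) \left(-117\right) + 123 = \left(- \frac{579}{23}\right) \left(-117\right) + 123 = \frac{67743}{23} + 123 = \frac{70572}{23}$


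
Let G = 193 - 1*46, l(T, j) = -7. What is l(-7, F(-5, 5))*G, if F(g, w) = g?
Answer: -1029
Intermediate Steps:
G = 147 (G = 193 - 46 = 147)
l(-7, F(-5, 5))*G = -7*147 = -1029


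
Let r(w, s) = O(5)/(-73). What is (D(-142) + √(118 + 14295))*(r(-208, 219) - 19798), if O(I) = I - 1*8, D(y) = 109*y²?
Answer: -3176482486876/73 - 1445251*√14413/73 ≈ -4.3516e+10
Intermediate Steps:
O(I) = -8 + I (O(I) = I - 8 = -8 + I)
r(w, s) = 3/73 (r(w, s) = (-8 + 5)/(-73) = -3*(-1/73) = 3/73)
(D(-142) + √(118 + 14295))*(r(-208, 219) - 19798) = (109*(-142)² + √(118 + 14295))*(3/73 - 19798) = (109*20164 + √14413)*(-1445251/73) = (2197876 + √14413)*(-1445251/73) = -3176482486876/73 - 1445251*√14413/73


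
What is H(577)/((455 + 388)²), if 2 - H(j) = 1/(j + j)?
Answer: 769/273362982 ≈ 2.8131e-6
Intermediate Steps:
H(j) = 2 - 1/(2*j) (H(j) = 2 - 1/(j + j) = 2 - 1/(2*j))
H(577)/((455 + 388)²) = (2 - ½/577)/((455 + 388)²) = (2 - ½*1/577)/(843²) = (2 - 1/1154)/710649 = (2307/1154)*(1/710649) = 769/273362982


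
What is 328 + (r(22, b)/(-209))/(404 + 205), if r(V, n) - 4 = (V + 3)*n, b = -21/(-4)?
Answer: 166992131/509124 ≈ 328.00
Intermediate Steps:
b = 21/4 (b = -21*(-¼) = 21/4 ≈ 5.2500)
r(V, n) = 4 + n*(3 + V) (r(V, n) = 4 + (V + 3)*n = 4 + (3 + V)*n = 4 + n*(3 + V))
328 + (r(22, b)/(-209))/(404 + 205) = 328 + ((4 + 3*(21/4) + 22*(21/4))/(-209))/(404 + 205) = 328 + ((4 + 63/4 + 231/2)*(-1/209))/609 = 328 + ((541/4)*(-1/209))/609 = 328 + (1/609)*(-541/836) = 328 - 541/509124 = 166992131/509124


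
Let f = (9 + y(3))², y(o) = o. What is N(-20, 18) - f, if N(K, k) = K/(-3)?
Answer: -412/3 ≈ -137.33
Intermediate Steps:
N(K, k) = -K/3 (N(K, k) = K*(-⅓) = -K/3)
f = 144 (f = (9 + 3)² = 12² = 144)
N(-20, 18) - f = -⅓*(-20) - 1*144 = 20/3 - 144 = -412/3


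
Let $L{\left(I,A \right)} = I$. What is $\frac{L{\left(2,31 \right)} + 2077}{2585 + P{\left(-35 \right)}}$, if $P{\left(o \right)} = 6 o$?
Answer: $\frac{2079}{2375} \approx 0.87537$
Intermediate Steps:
$\frac{L{\left(2,31 \right)} + 2077}{2585 + P{\left(-35 \right)}} = \frac{2 + 2077}{2585 + 6 \left(-35\right)} = \frac{2079}{2585 - 210} = \frac{2079}{2375}$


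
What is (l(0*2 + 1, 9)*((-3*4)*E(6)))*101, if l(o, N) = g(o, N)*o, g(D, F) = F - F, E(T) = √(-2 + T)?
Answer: 0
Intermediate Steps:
g(D, F) = 0
l(o, N) = 0 (l(o, N) = 0*o = 0)
(l(0*2 + 1, 9)*((-3*4)*E(6)))*101 = (0*((-3*4)*√(-2 + 6)))*101 = (0*(-12*√4))*101 = (0*(-12*2))*101 = (0*(-24))*101 = 0*101 = 0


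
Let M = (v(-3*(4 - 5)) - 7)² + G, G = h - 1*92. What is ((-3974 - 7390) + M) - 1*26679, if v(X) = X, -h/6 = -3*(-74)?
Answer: -39451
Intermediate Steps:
h = -1332 (h = -(-18)*(-74) = -6*222 = -1332)
G = -1424 (G = -1332 - 1*92 = -1332 - 92 = -1424)
M = -1408 (M = (-3*(4 - 5) - 7)² - 1424 = (-3*(-1) - 7)² - 1424 = (3 - 7)² - 1424 = (-4)² - 1424 = 16 - 1424 = -1408)
((-3974 - 7390) + M) - 1*26679 = ((-3974 - 7390) - 1408) - 1*26679 = (-11364 - 1408) - 26679 = -12772 - 26679 = -39451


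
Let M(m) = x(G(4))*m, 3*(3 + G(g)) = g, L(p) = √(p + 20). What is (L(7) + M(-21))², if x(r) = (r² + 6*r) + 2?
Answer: 108484/9 + 658*√3 ≈ 13193.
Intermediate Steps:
L(p) = √(20 + p)
G(g) = -3 + g/3
x(r) = 2 + r² + 6*r
M(m) = -47*m/9 (M(m) = (2 + (-3 + (⅓)*4)² + 6*(-3 + (⅓)*4))*m = (2 + (-3 + 4/3)² + 6*(-3 + 4/3))*m = (2 + (-5/3)² + 6*(-5/3))*m = (2 + 25/9 - 10)*m = -47*m/9)
(L(7) + M(-21))² = (√(20 + 7) - 47/9*(-21))² = (√27 + 329/3)² = (3*√3 + 329/3)² = (329/3 + 3*√3)²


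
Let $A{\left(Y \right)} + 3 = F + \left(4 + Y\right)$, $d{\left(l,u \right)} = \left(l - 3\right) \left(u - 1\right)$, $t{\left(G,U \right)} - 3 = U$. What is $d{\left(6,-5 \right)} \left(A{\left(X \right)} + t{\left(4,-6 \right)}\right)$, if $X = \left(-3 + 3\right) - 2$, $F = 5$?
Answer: $-18$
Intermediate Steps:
$t{\left(G,U \right)} = 3 + U$
$d{\left(l,u \right)} = \left(-1 + u\right) \left(-3 + l\right)$ ($d{\left(l,u \right)} = \left(-3 + l\right) \left(-1 + u\right) = \left(-1 + u\right) \left(-3 + l\right)$)
$X = -2$ ($X = 0 - 2 = -2$)
$A{\left(Y \right)} = 6 + Y$ ($A{\left(Y \right)} = -3 + \left(5 + \left(4 + Y\right)\right) = -3 + \left(9 + Y\right) = 6 + Y$)
$d{\left(6,-5 \right)} \left(A{\left(X \right)} + t{\left(4,-6 \right)}\right) = \left(3 - 6 - -15 + 6 \left(-5\right)\right) \left(\left(6 - 2\right) + \left(3 - 6\right)\right) = \left(3 - 6 + 15 - 30\right) \left(4 - 3\right) = \left(-18\right) 1 = -18$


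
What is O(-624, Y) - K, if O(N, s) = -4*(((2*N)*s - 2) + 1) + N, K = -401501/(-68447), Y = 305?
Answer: 104171825679/68447 ≈ 1.5219e+6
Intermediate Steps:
K = 401501/68447 (K = -401501*(-1/68447) = 401501/68447 ≈ 5.8659)
O(N, s) = 4 + N - 8*N*s (O(N, s) = -4*((2*N*s - 2) + 1) + N = -4*((-2 + 2*N*s) + 1) + N = -4*(-1 + 2*N*s) + N = (4 - 8*N*s) + N = 4 + N - 8*N*s)
O(-624, Y) - K = (4 - 624 - 8*(-624)*305) - 1*401501/68447 = (4 - 624 + 1522560) - 401501/68447 = 1521940 - 401501/68447 = 104171825679/68447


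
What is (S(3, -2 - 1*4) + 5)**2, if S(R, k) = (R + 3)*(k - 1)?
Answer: 1369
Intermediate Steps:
S(R, k) = (-1 + k)*(3 + R) (S(R, k) = (3 + R)*(-1 + k) = (-1 + k)*(3 + R))
(S(3, -2 - 1*4) + 5)**2 = ((-3 - 1*3 + 3*(-2 - 1*4) + 3*(-2 - 1*4)) + 5)**2 = ((-3 - 3 + 3*(-2 - 4) + 3*(-2 - 4)) + 5)**2 = ((-3 - 3 + 3*(-6) + 3*(-6)) + 5)**2 = ((-3 - 3 - 18 - 18) + 5)**2 = (-42 + 5)**2 = (-37)**2 = 1369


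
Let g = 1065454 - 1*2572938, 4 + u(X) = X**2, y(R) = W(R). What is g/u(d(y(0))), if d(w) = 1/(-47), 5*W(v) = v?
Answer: 3330032156/8835 ≈ 3.7691e+5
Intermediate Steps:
W(v) = v/5
y(R) = R/5
d(w) = -1/47
u(X) = -4 + X**2
g = -1507484 (g = 1065454 - 2572938 = -1507484)
g/u(d(y(0))) = -1507484/(-4 + (-1/47)**2) = -1507484/(-4 + 1/2209) = -1507484/(-8835/2209) = -1507484*(-2209/8835) = 3330032156/8835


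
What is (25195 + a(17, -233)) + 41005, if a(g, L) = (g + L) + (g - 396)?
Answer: 65605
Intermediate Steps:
a(g, L) = -396 + L + 2*g (a(g, L) = (L + g) + (-396 + g) = -396 + L + 2*g)
(25195 + a(17, -233)) + 41005 = (25195 + (-396 - 233 + 2*17)) + 41005 = (25195 + (-396 - 233 + 34)) + 41005 = (25195 - 595) + 41005 = 24600 + 41005 = 65605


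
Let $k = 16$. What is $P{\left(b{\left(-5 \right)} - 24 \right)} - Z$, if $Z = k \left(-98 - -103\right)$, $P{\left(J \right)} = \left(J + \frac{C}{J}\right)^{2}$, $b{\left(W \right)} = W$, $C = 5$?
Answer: $\frac{648436}{841} \approx 771.03$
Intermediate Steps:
$P{\left(J \right)} = \left(J + \frac{5}{J}\right)^{2}$
$Z = 80$ ($Z = 16 \left(-98 - -103\right) = 16 \left(-98 + 103\right) = 16 \cdot 5 = 80$)
$P{\left(b{\left(-5 \right)} - 24 \right)} - Z = \frac{\left(5 + \left(-5 - 24\right)^{2}\right)^{2}}{\left(-5 - 24\right)^{2}} - 80 = \frac{\left(5 + \left(-29\right)^{2}\right)^{2}}{841} - 80 = \frac{\left(5 + 841\right)^{2}}{841} - 80 = \frac{846^{2}}{841} - 80 = \frac{1}{841} \cdot 715716 - 80 = \frac{715716}{841} - 80 = \frac{648436}{841}$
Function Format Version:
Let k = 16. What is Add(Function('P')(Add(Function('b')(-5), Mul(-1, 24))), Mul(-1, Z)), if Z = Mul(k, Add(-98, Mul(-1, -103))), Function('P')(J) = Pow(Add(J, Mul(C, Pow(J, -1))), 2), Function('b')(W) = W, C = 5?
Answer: Rational(648436, 841) ≈ 771.03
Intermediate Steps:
Function('P')(J) = Pow(Add(J, Mul(5, Pow(J, -1))), 2)
Z = 80 (Z = Mul(16, Add(-98, Mul(-1, -103))) = Mul(16, Add(-98, 103)) = Mul(16, 5) = 80)
Add(Function('P')(Add(Function('b')(-5), Mul(-1, 24))), Mul(-1, Z)) = Add(Mul(Pow(Add(-5, Mul(-1, 24)), -2), Pow(Add(5, Pow(Add(-5, Mul(-1, 24)), 2)), 2)), Mul(-1, 80)) = Add(Mul(Pow(Add(-5, -24), -2), Pow(Add(5, Pow(Add(-5, -24), 2)), 2)), -80) = Add(Mul(Pow(-29, -2), Pow(Add(5, Pow(-29, 2)), 2)), -80) = Add(Mul(Rational(1, 841), Pow(Add(5, 841), 2)), -80) = Add(Mul(Rational(1, 841), Pow(846, 2)), -80) = Add(Mul(Rational(1, 841), 715716), -80) = Add(Rational(715716, 841), -80) = Rational(648436, 841)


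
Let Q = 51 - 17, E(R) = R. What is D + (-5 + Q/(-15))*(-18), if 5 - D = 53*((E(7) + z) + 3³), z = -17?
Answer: -3826/5 ≈ -765.20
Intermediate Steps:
Q = 34
D = -896 (D = 5 - 53*((7 - 17) + 3³) = 5 - 53*(-10 + 27) = 5 - 53*17 = 5 - 1*901 = 5 - 901 = -896)
D + (-5 + Q/(-15))*(-18) = -896 + (-5 + 34/(-15))*(-18) = -896 + (-5 + 34*(-1/15))*(-18) = -896 + (-5 - 34/15)*(-18) = -896 - 109/15*(-18) = -896 + 654/5 = -3826/5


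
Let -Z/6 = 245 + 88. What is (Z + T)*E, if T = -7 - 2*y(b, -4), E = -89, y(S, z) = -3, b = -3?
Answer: 177911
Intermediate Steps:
Z = -1998 (Z = -6*(245 + 88) = -6*333 = -1998)
T = -1 (T = -7 - 2*(-3) = -7 + 6 = -1)
(Z + T)*E = (-1998 - 1)*(-89) = -1999*(-89) = 177911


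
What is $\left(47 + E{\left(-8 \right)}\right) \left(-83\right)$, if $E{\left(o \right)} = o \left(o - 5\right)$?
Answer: $-12533$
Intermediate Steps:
$E{\left(o \right)} = o \left(-5 + o\right)$
$\left(47 + E{\left(-8 \right)}\right) \left(-83\right) = \left(47 - 8 \left(-5 - 8\right)\right) \left(-83\right) = \left(47 - -104\right) \left(-83\right) = \left(47 + 104\right) \left(-83\right) = 151 \left(-83\right) = -12533$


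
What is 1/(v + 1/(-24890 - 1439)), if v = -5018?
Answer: -26329/132118923 ≈ -0.00019928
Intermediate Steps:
1/(v + 1/(-24890 - 1439)) = 1/(-5018 + 1/(-24890 - 1439)) = 1/(-5018 + 1/(-26329)) = 1/(-5018 - 1/26329) = 1/(-132118923/26329) = -26329/132118923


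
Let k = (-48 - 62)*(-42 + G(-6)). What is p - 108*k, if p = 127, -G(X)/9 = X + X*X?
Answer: -3706433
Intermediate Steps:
G(X) = -9*X - 9*X**2 (G(X) = -9*(X + X*X) = -9*(X + X**2) = -9*X - 9*X**2)
k = 34320 (k = (-48 - 62)*(-42 - 9*(-6)*(1 - 6)) = -110*(-42 - 9*(-6)*(-5)) = -110*(-42 - 270) = -110*(-312) = 34320)
p - 108*k = 127 - 108*34320 = 127 - 3706560 = -3706433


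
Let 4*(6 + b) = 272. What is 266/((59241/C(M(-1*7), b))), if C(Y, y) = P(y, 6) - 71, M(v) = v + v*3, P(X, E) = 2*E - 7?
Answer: -836/2821 ≈ -0.29635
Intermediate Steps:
b = 62 (b = -6 + (¼)*272 = -6 + 68 = 62)
P(X, E) = -7 + 2*E
M(v) = 4*v (M(v) = v + 3*v = 4*v)
C(Y, y) = -66 (C(Y, y) = (-7 + 2*6) - 71 = (-7 + 12) - 71 = 5 - 71 = -66)
266/((59241/C(M(-1*7), b))) = 266/((59241/(-66))) = 266/((59241*(-1/66))) = 266/(-19747/22) = 266*(-22/19747) = -836/2821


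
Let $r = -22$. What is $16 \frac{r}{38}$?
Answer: $- \frac{176}{19} \approx -9.2632$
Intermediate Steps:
$16 \frac{r}{38} = 16 \left(- \frac{22}{38}\right) = 16 \left(\left(-22\right) \frac{1}{38}\right) = 16 \left(- \frac{11}{19}\right) = - \frac{176}{19}$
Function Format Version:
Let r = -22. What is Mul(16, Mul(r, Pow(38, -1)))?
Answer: Rational(-176, 19) ≈ -9.2632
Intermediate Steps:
Mul(16, Mul(r, Pow(38, -1))) = Mul(16, Mul(-22, Pow(38, -1))) = Mul(16, Mul(-22, Rational(1, 38))) = Mul(16, Rational(-11, 19)) = Rational(-176, 19)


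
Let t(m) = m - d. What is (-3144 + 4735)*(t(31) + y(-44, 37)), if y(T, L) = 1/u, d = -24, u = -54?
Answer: 4723679/54 ≈ 87476.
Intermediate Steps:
y(T, L) = -1/54 (y(T, L) = 1/(-54) = -1/54)
t(m) = 24 + m (t(m) = m - 1*(-24) = m + 24 = 24 + m)
(-3144 + 4735)*(t(31) + y(-44, 37)) = (-3144 + 4735)*((24 + 31) - 1/54) = 1591*(55 - 1/54) = 1591*(2969/54) = 4723679/54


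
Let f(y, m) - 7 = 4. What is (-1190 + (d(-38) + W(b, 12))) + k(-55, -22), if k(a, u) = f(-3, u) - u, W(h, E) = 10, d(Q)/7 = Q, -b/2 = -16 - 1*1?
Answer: -1413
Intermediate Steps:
f(y, m) = 11 (f(y, m) = 7 + 4 = 11)
b = 34 (b = -2*(-16 - 1*1) = -2*(-16 - 1) = -2*(-17) = 34)
d(Q) = 7*Q
k(a, u) = 11 - u
(-1190 + (d(-38) + W(b, 12))) + k(-55, -22) = (-1190 + (7*(-38) + 10)) + (11 - 1*(-22)) = (-1190 + (-266 + 10)) + (11 + 22) = (-1190 - 256) + 33 = -1446 + 33 = -1413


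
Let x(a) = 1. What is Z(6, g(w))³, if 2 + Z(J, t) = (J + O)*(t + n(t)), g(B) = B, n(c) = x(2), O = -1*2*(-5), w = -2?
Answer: -5832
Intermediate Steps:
O = 10 (O = -2*(-5) = 10)
n(c) = 1
Z(J, t) = -2 + (1 + t)*(10 + J) (Z(J, t) = -2 + (J + 10)*(t + 1) = -2 + (10 + J)*(1 + t) = -2 + (1 + t)*(10 + J))
Z(6, g(w))³ = (8 + 6 + 10*(-2) + 6*(-2))³ = (8 + 6 - 20 - 12)³ = (-18)³ = -5832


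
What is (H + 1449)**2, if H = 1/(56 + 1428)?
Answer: 4623863200489/2202256 ≈ 2.0996e+6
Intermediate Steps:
H = 1/1484 ≈ 0.00067385
(H + 1449)**2 = (1/1484 + 1449)**2 = (2150317/1484)**2 = 4623863200489/2202256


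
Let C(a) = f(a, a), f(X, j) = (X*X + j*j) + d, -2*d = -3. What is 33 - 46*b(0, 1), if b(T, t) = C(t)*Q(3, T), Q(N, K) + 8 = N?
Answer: 838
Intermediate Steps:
d = 3/2 (d = -½*(-3) = 3/2 ≈ 1.5000)
Q(N, K) = -8 + N
f(X, j) = 3/2 + X² + j² (f(X, j) = (X*X + j*j) + 3/2 = (X² + j²) + 3/2 = 3/2 + X² + j²)
C(a) = 3/2 + 2*a² (C(a) = 3/2 + a² + a² = 3/2 + 2*a²)
b(T, t) = -15/2 - 10*t² (b(T, t) = (3/2 + 2*t²)*(-8 + 3) = (3/2 + 2*t²)*(-5) = -15/2 - 10*t²)
33 - 46*b(0, 1) = 33 - 46*(-15/2 - 10*1²) = 33 - 46*(-15/2 - 10*1) = 33 - 46*(-15/2 - 10) = 33 - 46*(-35/2) = 33 + 805 = 838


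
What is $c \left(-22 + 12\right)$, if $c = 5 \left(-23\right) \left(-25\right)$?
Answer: $-28750$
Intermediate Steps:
$c = 2875$ ($c = \left(-115\right) \left(-25\right) = 2875$)
$c \left(-22 + 12\right) = 2875 \left(-22 + 12\right) = 2875 \left(-10\right) = -28750$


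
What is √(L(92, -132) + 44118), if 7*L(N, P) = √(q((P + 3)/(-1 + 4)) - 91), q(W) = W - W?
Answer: √(2161782 + 7*I*√91)/7 ≈ 210.04 + 0.003244*I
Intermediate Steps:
q(W) = 0
L(N, P) = I*√91/7 (L(N, P) = √(0 - 91)/7 = √(-91)/7 = (I*√91)/7 = I*√91/7)
√(L(92, -132) + 44118) = √(I*√91/7 + 44118) = √(44118 + I*√91/7)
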